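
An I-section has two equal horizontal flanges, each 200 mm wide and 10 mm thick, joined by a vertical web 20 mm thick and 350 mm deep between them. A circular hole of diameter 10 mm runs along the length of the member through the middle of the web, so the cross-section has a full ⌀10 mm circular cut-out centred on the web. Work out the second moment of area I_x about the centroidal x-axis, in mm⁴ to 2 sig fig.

Treat the section as a set of non-overlapping primitives; coordinates are from the bounding-box lower-left.
Bottom flange: 200 × 10, A = 2 000 mm², y = 5 mm, Ī = 16 667 mm⁴.
Web: 20 × 350, A = 7 000 mm², y = 185 mm, Ī = 71 458 333 mm⁴.
Top flange: 200 × 10, A = 2 000 mm², y = 365 mm, Ī = 16 667 mm⁴.
Hole (subtracted): ⌀10, A = 78.54 mm², y = 185 mm, Ī = 490.9 mm⁴.
By symmetry the centroid is at mid-height, ȳ = 185 mm.
Transfer each piece to the centroidal x-axis using Ī + A·d² with d = y − 185:
  bottom flange: d = -180 mm → contributes +64 816 667 mm⁴
  web: d = 0 mm → contributes +71 458 333 mm⁴
  top flange: d = 180 mm → contributes +64 816 667 mm⁴
  hole: d = 0 mm → contributes −490.9 mm⁴
Total I = 201 091 176 mm⁴.

I_x ≈ 2.0 × 10⁸ mm⁴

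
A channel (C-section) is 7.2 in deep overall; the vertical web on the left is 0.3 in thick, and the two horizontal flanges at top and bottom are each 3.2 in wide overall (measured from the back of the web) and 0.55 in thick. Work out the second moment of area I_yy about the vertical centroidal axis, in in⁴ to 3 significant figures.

Split into non-overlapping primitives; take the origin at the lower-left of the bounding box.
Web: 0.3 × 7.2, A = 2.16 in², x = 0.15 in, Ī = 0.0162 in⁴.
Top flange (beyond web): 2.9 × 0.55, A = 1.595 in², x = 1.75 in, Ī = 1.1178 in⁴.
Bottom flange (beyond web): 2.9 × 0.55, A = 1.595 in², x = 1.75 in, Ī = 1.1178 in⁴.
Centroid: x̄ = ΣA·x / ΣA = 1.104 in.
Transfer each piece to the vertical centroidal axis using Ī + A·d² with d = x − 1.104:
  web: d = -0.95402 in → contributes +1.9821 in⁴
  top flange (beyond web): d = 0.64598 in → contributes +1.7834 in⁴
  bottom flange (beyond web): d = 0.64598 in → contributes +1.7834 in⁴
Total I = 5.5489 in⁴.

I_yy ≈ 5.55 in⁴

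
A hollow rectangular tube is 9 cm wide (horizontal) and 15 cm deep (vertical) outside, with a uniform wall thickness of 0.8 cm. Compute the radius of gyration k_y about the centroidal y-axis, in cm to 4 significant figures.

k_y ≈ 3.578 cm

Break the section into simple shapes (no overlaps), measuring from the bottom-left corner of the bounding box.
Outer rectangle: 9 × 15, A = 135 cm², x = 4.5 cm, Ī = 911.25 cm⁴.
Inner void (subtracted): 7.4 × 13.4, A = 99.16 cm², x = 4.5 cm, Ī = 452.5 cm⁴.
By symmetry the centroid is at mid-width, x̄ = 4.5 cm.
All pieces are centred on the centroidal y-axis, so I = ΣĪ (holes subtracted) = 458.75 cm⁴.
Radius of gyration: k = √(I/A) = √(458.75 / 35.84) = 3.5777 cm.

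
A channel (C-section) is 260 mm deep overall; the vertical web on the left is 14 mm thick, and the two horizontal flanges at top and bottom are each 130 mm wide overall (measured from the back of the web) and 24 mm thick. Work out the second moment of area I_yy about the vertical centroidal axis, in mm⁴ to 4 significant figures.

I_yy ≈ 1.560 × 10⁷ mm⁴

Decompose the section into non-overlapping parts with the origin at the bottom-left of its bounding rectangle.
Web: 14 × 260, A = 3 640 mm², x = 7 mm, Ī = 59453.3 mm⁴.
Top flange (beyond web): 116 × 24, A = 2 784 mm², x = 72 mm, Ī = 3 121 792 mm⁴.
Bottom flange (beyond web): 116 × 24, A = 2 784 mm², x = 72 mm, Ī = 3 121 792 mm⁴.
Centroid: x̄ = ΣA·x / ΣA = 46.305 mm.
Transfer each piece to the vertical centroidal axis using Ī + A·d² with d = x − 46.305:
  web: d = -39.305 mm → contributes +5 682 814 mm⁴
  top flange (beyond web): d = 25.695 mm → contributes +4 959 888 mm⁴
  bottom flange (beyond web): d = 25.695 mm → contributes +4 959 888 mm⁴
Total I = 15 602 589 mm⁴.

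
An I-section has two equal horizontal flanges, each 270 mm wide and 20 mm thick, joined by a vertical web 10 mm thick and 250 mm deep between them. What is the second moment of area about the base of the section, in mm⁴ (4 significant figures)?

I_base ≈ 4.898 × 10⁸ mm⁴

Break the section into simple shapes (no overlaps), measuring from the bottom-left corner of the bounding box.
Bottom flange: 270 × 20, A = 5 400 mm², y = 10 mm, Ī = 180 000 mm⁴.
Web: 10 × 250, A = 2 500 mm², y = 145 mm, Ī = 13 020 833 mm⁴.
Top flange: 270 × 20, A = 5 400 mm², y = 280 mm, Ī = 180 000 mm⁴.
Transfer each piece to the bottom edge using Ī + A·d² with d = y − 0:
  bottom flange: d = 10 mm → contributes +720 000 mm⁴
  web: d = 145 mm → contributes +65 583 333 mm⁴
  top flange: d = 280 mm → contributes +423 540 000 mm⁴
Total I = 489 843 333 mm⁴.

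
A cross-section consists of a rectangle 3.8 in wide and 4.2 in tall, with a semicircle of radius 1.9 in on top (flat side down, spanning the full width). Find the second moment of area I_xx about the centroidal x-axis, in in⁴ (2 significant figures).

I_xx ≈ 60 in⁴

Decompose the section into non-overlapping parts with the origin at the bottom-left of its bounding rectangle.
Rectangular body: 3.8 × 4.2, A = 15.96 in², y = 2.1 in, Ī = 23.46 in⁴.
Semicircular cap: semicircle r = 1.9, A = 5.671 in², y = 5.006 in, Ī = 1.43 in⁴.
Centroid: ȳ = ΣA·y / ΣA = 2.862 in.
Transfer each piece to the centroidal x-axis using Ī + A·d² with d = y − 2.862:
  rectangular body: d = -0.7619 in → contributes +32.73 in⁴
  semicircular cap: d = 2.144 in → contributes +27.51 in⁴
Total I = 60.23 in⁴.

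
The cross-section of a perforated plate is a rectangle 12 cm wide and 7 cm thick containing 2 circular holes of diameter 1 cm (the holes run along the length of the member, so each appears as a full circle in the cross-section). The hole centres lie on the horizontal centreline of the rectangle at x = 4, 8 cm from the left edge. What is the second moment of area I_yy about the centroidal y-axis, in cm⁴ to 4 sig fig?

I_yy ≈ 1002 cm⁴

Treat the section as a set of non-overlapping primitives; coordinates are from the bounding-box lower-left.
Plate: 12 × 7, A = 84 cm², x = 6 cm, Ī = 1 008 cm⁴.
Hole 1 (subtracted): ⌀1, A = 0.785398 cm², x = 4 cm, Ī = 0.0490874 cm⁴.
Hole 2 (subtracted): ⌀1, A = 0.785398 cm², x = 8 cm, Ī = 0.0490874 cm⁴.
By symmetry the centroid is at mid-width, x̄ = 6 cm.
Transfer each piece to the centroidal y-axis using Ī + A·d² with d = x − 6:
  plate: d = 0 cm → contributes +1 008 cm⁴
  hole 1: d = -2 cm → contributes −3.19068 cm⁴
  hole 2: d = 2 cm → contributes −3.19068 cm⁴
Total I = 1001.62 cm⁴.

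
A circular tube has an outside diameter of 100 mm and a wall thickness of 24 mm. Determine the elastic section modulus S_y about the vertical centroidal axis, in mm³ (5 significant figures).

Decompose the section into non-overlapping parts with the origin at the bottom-left of its bounding rectangle.
Outer circle: ⌀100, A = 7853.982 mm², x = 50 mm, Ī = 4 908 739 mm⁴.
Bore (subtracted): ⌀52, A = 2123.717 mm², x = 50 mm, Ī = 358908.1 mm⁴.
By symmetry the centroid is at mid-width, x̄ = 50 mm.
All pieces are centred on the vertical centroidal axis, so I = ΣĪ (holes subtracted) = 4 549 830 mm⁴.
Extreme fibre distance c = 50 mm; S = I/c = 90996.61 mm³.

S_y ≈ 9.0997 × 10⁴ mm³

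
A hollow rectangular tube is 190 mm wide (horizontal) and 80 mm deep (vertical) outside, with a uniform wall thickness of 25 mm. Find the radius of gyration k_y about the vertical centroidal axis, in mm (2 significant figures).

Treat the section as a set of non-overlapping primitives; coordinates are from the bounding-box lower-left.
Outer rectangle: 190 × 80, A = 15 200 mm², x = 95 mm, Ī = 45 726 667 mm⁴.
Inner void (subtracted): 140 × 30, A = 4 200 mm², x = 95 mm, Ī = 6 860 000 mm⁴.
By symmetry the centroid is at mid-width, x̄ = 95 mm.
All pieces are centred on the vertical centroidal axis, so I = ΣĪ (holes subtracted) = 38 866 667 mm⁴.
Radius of gyration: k = √(I/A) = √(38 866 667 / 11 000) = 59.44 mm.

k_y ≈ 59 mm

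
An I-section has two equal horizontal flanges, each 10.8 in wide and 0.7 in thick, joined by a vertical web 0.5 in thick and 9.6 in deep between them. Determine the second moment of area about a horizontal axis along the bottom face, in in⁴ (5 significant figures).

Treat the section as a set of non-overlapping primitives; coordinates are from the bounding-box lower-left.
Bottom flange: 10.8 × 0.7, A = 7.56 in², y = 0.35 in, Ī = 0.3087 in⁴.
Web: 0.5 × 9.6, A = 4.8 in², y = 5.5 in, Ī = 36.864 in⁴.
Top flange: 10.8 × 0.7, A = 7.56 in², y = 10.65 in, Ī = 0.3087 in⁴.
Transfer each piece to a horizontal axis along the bottom face using Ī + A·d² with d = y − 0:
  bottom flange: d = 0.35 in → contributes +1.2348 in⁴
  web: d = 5.5 in → contributes +182.064 in⁴
  top flange: d = 10.65 in → contributes +857.7828 in⁴
Total I = 1041.082 in⁴.

I_base ≈ 1041.1 in⁴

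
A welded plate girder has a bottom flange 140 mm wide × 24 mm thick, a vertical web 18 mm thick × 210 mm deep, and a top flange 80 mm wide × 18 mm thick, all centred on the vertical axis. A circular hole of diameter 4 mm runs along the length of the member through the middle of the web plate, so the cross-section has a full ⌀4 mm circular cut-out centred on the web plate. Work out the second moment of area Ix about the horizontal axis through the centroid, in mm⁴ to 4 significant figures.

Ix ≈ 7.268 × 10⁷ mm⁴

Split into non-overlapping primitives; take the origin at the lower-left of the bounding box.
Bottom plate: 140 × 24, A = 3 360 mm², y = 12 mm, Ī = 161 280 mm⁴.
Web plate: 18 × 210, A = 3 780 mm², y = 129 mm, Ī = 13 891 500 mm⁴.
Top plate: 80 × 18, A = 1 440 mm², y = 243 mm, Ī = 38 880 mm⁴.
Hole (subtracted): ⌀4, A = 12.5664 mm², y = 129 mm, Ī = 12.5664 mm⁴.
Centroid: ȳ = ΣA·y / ΣA = 102.276 mm.
Transfer each piece to the horizontal axis through the centroid using Ī + A·d² with d = y − 102.276:
  bottom plate: d = -90.2755 mm → contributes +27 544 184 mm⁴
  web plate: d = 26.7245 mm → contributes +16 591 163 mm⁴
  top plate: d = 140.724 mm → contributes +28 555 736 mm⁴
  hole: d = 26.7245 mm → contributes −8987.42 mm⁴
Total I = 72 682 096 mm⁴.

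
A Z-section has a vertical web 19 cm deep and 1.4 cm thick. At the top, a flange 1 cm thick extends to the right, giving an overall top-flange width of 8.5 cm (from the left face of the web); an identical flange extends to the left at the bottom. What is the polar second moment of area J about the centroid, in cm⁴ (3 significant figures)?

J ≈ 2270 cm⁴

Treat the section as a set of non-overlapping primitives; coordinates are from the bounding-box lower-left.
Web: 1.4 × 19, A = 26.6 cm², y = 9.5 cm, Ī = 800.22 cm⁴.
Top flange (beyond web): 7.1 × 1, A = 7.1 cm², y = 18.5 cm, Ī = 0.59167 cm⁴.
Bottom flange (beyond web): 7.1 × 1, A = 7.1 cm², y = 0.5 cm, Ī = 0.59167 cm⁴.
Centroid: ȳ = ΣA·y / ΣA = 9.5 cm.
Transfer each piece to the centroidal x-axis using Ī + A·d² with d = y − 9.5:
  web: d = 0 cm → contributes +800.22 cm⁴
  top flange (beyond web): d = 9 cm → contributes +575.69 cm⁴
  bottom flange (beyond web): d = -9 cm → contributes +575.69 cm⁴
Total I = 1951.6 cm⁴.
For the y-axis: x̄ = 7.8 cm.
Repeating about the centroidal y-axis gives I_y = 320.48 cm⁴.
Polar second moment: J = I_x + I_y = 2272.1 cm⁴.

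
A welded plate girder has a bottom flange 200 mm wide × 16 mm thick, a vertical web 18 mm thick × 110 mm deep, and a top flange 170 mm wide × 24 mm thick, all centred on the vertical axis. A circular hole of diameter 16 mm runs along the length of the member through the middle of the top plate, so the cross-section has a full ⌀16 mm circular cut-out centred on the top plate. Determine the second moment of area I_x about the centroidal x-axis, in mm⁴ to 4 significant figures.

Break the section into simple shapes (no overlaps), measuring from the bottom-left corner of the bounding box.
Bottom plate: 200 × 16, A = 3 200 mm², y = 8 mm, Ī = 68266.7 mm⁴.
Web plate: 18 × 110, A = 1 980 mm², y = 71 mm, Ī = 1 996 500 mm⁴.
Top plate: 170 × 24, A = 4 080 mm², y = 138 mm, Ī = 195 840 mm⁴.
Hole (subtracted): ⌀16, A = 201.062 mm², y = 138 mm, Ī = 3216.99 mm⁴.
Centroid: ȳ = ΣA·y / ΣA = 77.4344 mm.
Transfer each piece to the centroidal x-axis using Ī + A·d² with d = y − 77.4344:
  bottom plate: d = -69.4344 mm → contributes +15 495 903 mm⁴
  web plate: d = -6.4344 mm → contributes +2 078 475 mm⁴
  top plate: d = 60.5656 mm → contributes +15 162 062 mm⁴
  hole: d = 60.5656 mm → contributes −740 751 mm⁴
Total I = 31 995 689 mm⁴.

I_x ≈ 3.200 × 10⁷ mm⁴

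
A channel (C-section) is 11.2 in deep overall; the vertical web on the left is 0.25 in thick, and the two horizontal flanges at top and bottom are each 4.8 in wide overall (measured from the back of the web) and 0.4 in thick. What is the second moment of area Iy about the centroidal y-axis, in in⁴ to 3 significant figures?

Break the section into simple shapes (no overlaps), measuring from the bottom-left corner of the bounding box.
Web: 0.25 × 11.2, A = 2.8 in², x = 0.125 in, Ī = 0.014583 in⁴.
Top flange (beyond web): 4.55 × 0.4, A = 1.82 in², x = 2.525 in, Ī = 3.1399 in⁴.
Bottom flange (beyond web): 4.55 × 0.4, A = 1.82 in², x = 2.525 in, Ī = 3.1399 in⁴.
Centroid: x̄ = ΣA·x / ΣA = 1.4815 in.
Transfer each piece to the centroidal y-axis using Ī + A·d² with d = x − 1.4815:
  web: d = -1.3565 in → contributes +5.167 in⁴
  top flange (beyond web): d = 1.0435 in → contributes +5.1216 in⁴
  bottom flange (beyond web): d = 1.0435 in → contributes +5.1216 in⁴
Total I = 15.41 in⁴.

Iy ≈ 15.4 in⁴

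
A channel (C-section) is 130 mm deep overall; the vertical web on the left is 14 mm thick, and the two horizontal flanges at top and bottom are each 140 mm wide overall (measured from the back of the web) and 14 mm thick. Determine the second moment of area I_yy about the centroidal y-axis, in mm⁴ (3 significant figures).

I_yy ≈ 1.06 × 10⁷ mm⁴

Treat the section as a set of non-overlapping primitives; coordinates are from the bounding-box lower-left.
Web: 14 × 130, A = 1 820 mm², x = 7 mm, Ī = 29 727 mm⁴.
Top flange (beyond web): 126 × 14, A = 1 764 mm², x = 77 mm, Ī = 2 333 772 mm⁴.
Bottom flange (beyond web): 126 × 14, A = 1 764 mm², x = 77 mm, Ī = 2 333 772 mm⁴.
Centroid: x̄ = ΣA·x / ΣA = 53.178 mm.
Transfer each piece to the centroidal y-axis using Ī + A·d² with d = x − 53.178:
  web: d = -46.178 mm → contributes +3 910 710 mm⁴
  top flange (beyond web): d = 23.822 mm → contributes +3 334 819 mm⁴
  bottom flange (beyond web): d = 23.822 mm → contributes +3 334 819 mm⁴
Total I = 10 580 349 mm⁴.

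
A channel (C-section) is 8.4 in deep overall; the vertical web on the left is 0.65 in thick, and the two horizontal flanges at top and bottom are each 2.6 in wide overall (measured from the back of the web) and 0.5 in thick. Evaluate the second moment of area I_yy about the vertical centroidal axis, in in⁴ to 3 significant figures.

I_yy ≈ 3.24 in⁴

Treat the section as a set of non-overlapping primitives; coordinates are from the bounding-box lower-left.
Web: 0.65 × 8.4, A = 5.46 in², x = 0.325 in, Ī = 0.19224 in⁴.
Top flange (beyond web): 1.95 × 0.5, A = 0.975 in², x = 1.625 in, Ī = 0.30895 in⁴.
Bottom flange (beyond web): 1.95 × 0.5, A = 0.975 in², x = 1.625 in, Ī = 0.30895 in⁴.
Centroid: x̄ = ΣA·x / ΣA = 0.66711 in.
Transfer each piece to the vertical centroidal axis using Ī + A·d² with d = x − 0.66711:
  web: d = -0.34211 in → contributes +0.83125 in⁴
  top flange (beyond web): d = 0.95789 in → contributes +1.2036 in⁴
  bottom flange (beyond web): d = 0.95789 in → contributes +1.2036 in⁴
Total I = 3.2384 in⁴.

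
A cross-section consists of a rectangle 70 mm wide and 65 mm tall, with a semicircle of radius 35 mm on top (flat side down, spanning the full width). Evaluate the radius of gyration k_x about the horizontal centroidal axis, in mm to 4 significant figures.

Break the section into simple shapes (no overlaps), measuring from the bottom-left corner of the bounding box.
Rectangular body: 70 × 65, A = 4 550 mm², y = 32.5 mm, Ī = 1 601 979 mm⁴.
Semicircular cap: semicircle r = 35, A = 1924.23 mm², y = 79.8545 mm, Ī = 164 704 mm⁴.
Centroid: ȳ = ΣA·y / ΣA = 46.5744 mm.
Transfer each piece to the horizontal centroidal axis using Ī + A·d² with d = y − 46.5744:
  rectangular body: d = -14.0744 mm → contributes +2 503 279 mm⁴
  semicircular cap: d = 33.2801 mm → contributes +2 295 908 mm⁴
Total I = 4 799 187 mm⁴.
Radius of gyration: k = √(I/A) = √(4 799 187 / 6474.23) = 27.2264 mm.

k_x ≈ 27.23 mm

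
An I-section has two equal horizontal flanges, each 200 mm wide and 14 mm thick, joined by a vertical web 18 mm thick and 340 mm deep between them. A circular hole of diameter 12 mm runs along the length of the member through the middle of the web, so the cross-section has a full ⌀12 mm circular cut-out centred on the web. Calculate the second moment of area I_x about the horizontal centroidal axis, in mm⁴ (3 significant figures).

I_x ≈ 2.34 × 10⁸ mm⁴

Treat the section as a set of non-overlapping primitives; coordinates are from the bounding-box lower-left.
Bottom flange: 200 × 14, A = 2 800 mm², y = 7 mm, Ī = 45 733 mm⁴.
Web: 18 × 340, A = 6 120 mm², y = 184 mm, Ī = 58 956 000 mm⁴.
Top flange: 200 × 14, A = 2 800 mm², y = 361 mm, Ī = 45 733 mm⁴.
Hole (subtracted): ⌀12, A = 113.1 mm², y = 184 mm, Ī = 1017.9 mm⁴.
By symmetry the centroid is at mid-height, ȳ = 184 mm.
Transfer each piece to the horizontal centroidal axis using Ī + A·d² with d = y − 184:
  bottom flange: d = -177 mm → contributes +87 766 933 mm⁴
  web: d = 0 mm → contributes +58 956 000 mm⁴
  top flange: d = 177 mm → contributes +87 766 933 mm⁴
  hole: d = 0 mm → contributes −1017.9 mm⁴
Total I = 234 488 849 mm⁴.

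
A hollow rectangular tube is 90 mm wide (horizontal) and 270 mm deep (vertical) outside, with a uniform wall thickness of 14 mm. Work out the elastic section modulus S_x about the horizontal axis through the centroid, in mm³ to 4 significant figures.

S_x ≈ 5.511 × 10⁵ mm³

Break the section into simple shapes (no overlaps), measuring from the bottom-left corner of the bounding box.
Outer rectangle: 90 × 270, A = 24 300 mm², y = 135 mm, Ī = 147 622 500 mm⁴.
Inner void (subtracted): 62 × 242, A = 15 004 mm², y = 135 mm, Ī = 73 224 521 mm⁴.
By symmetry the centroid is at mid-height, ȳ = 135 mm.
All pieces are centred on the horizontal axis through the centroid, so I = ΣĪ (holes subtracted) = 74 397 979 mm⁴.
Extreme fibre distance c = 135 mm; S = I/c = 551 096 mm³.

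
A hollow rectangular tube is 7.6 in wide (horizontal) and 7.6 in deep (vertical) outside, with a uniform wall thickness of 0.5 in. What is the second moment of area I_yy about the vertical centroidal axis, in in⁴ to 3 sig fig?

Decompose the section into non-overlapping parts with the origin at the bottom-left of its bounding rectangle.
Outer rectangle: 7.6 × 7.6, A = 57.76 in², x = 3.8 in, Ī = 278.02 in⁴.
Inner void (subtracted): 6.6 × 6.6, A = 43.56 in², x = 3.8 in, Ī = 158.12 in⁴.
By symmetry the centroid is at mid-width, x̄ = 3.8 in.
All pieces are centred on the vertical centroidal axis, so I = ΣĪ (holes subtracted) = 119.9 in⁴.

I_yy ≈ 120 in⁴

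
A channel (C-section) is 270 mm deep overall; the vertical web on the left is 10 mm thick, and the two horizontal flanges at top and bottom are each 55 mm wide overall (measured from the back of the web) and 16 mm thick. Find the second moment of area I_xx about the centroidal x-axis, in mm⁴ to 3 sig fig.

Decompose the section into non-overlapping parts with the origin at the bottom-left of its bounding rectangle.
Web: 10 × 270, A = 2 700 mm², y = 135 mm, Ī = 16 402 500 mm⁴.
Top flange (beyond web): 45 × 16, A = 720 mm², y = 262 mm, Ī = 15 360 mm⁴.
Bottom flange (beyond web): 45 × 16, A = 720 mm², y = 8 mm, Ī = 15 360 mm⁴.
By symmetry the centroid is at mid-height, ȳ = 135 mm.
Transfer each piece to the centroidal x-axis using Ī + A·d² with d = y − 135:
  web: d = 0 mm → contributes +16 402 500 mm⁴
  top flange (beyond web): d = 127 mm → contributes +11 628 240 mm⁴
  bottom flange (beyond web): d = -127 mm → contributes +11 628 240 mm⁴
Total I = 39 658 980 mm⁴.

I_xx ≈ 3.97 × 10⁷ mm⁴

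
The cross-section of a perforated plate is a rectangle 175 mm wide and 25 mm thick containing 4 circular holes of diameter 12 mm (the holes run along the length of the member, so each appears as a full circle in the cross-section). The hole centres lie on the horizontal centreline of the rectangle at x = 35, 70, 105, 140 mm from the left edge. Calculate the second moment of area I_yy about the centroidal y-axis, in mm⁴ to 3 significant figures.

Decompose the section into non-overlapping parts with the origin at the bottom-left of its bounding rectangle.
Plate: 175 × 25, A = 4 375 mm², x = 87.5 mm, Ī = 11 165 365 mm⁴.
Hole 1 (subtracted): ⌀12, A = 113.1 mm², x = 35 mm, Ī = 1017.9 mm⁴.
Hole 2 (subtracted): ⌀12, A = 113.1 mm², x = 70 mm, Ī = 1017.9 mm⁴.
Hole 3 (subtracted): ⌀12, A = 113.1 mm², x = 105 mm, Ī = 1017.9 mm⁴.
Hole 4 (subtracted): ⌀12, A = 113.1 mm², x = 140 mm, Ī = 1017.9 mm⁴.
By symmetry the centroid is at mid-width, x̄ = 87.5 mm.
Transfer each piece to the centroidal y-axis using Ī + A·d² with d = x − 87.5:
  plate: d = 0 mm → contributes +11 165 365 mm⁴
  hole 1: d = -52.5 mm → contributes −312 742 mm⁴
  hole 2: d = -17.5 mm → contributes −35 654 mm⁴
  hole 3: d = 17.5 mm → contributes −35 654 mm⁴
  hole 4: d = 52.5 mm → contributes −312 742 mm⁴
Total I = 10 468 572 mm⁴.

I_yy ≈ 1.05 × 10⁷ mm⁴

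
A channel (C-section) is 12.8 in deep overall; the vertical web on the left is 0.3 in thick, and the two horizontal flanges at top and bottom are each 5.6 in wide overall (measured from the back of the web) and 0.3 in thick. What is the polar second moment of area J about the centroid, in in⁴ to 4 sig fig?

J ≈ 197.8 in⁴

Split into non-overlapping primitives; take the origin at the lower-left of the bounding box.
Web: 0.3 × 12.8, A = 3.84 in², y = 6.4 in, Ī = 52.4288 in⁴.
Top flange (beyond web): 5.3 × 0.3, A = 1.59 in², y = 12.65 in, Ī = 0.011925 in⁴.
Bottom flange (beyond web): 5.3 × 0.3, A = 1.59 in², y = 0.15 in, Ī = 0.011925 in⁴.
By symmetry the centroid is at mid-height, ȳ = 6.4 in.
Transfer each piece to the centroidal x-axis using Ī + A·d² with d = y − 6.4:
  web: d = 0 in → contributes +52.4288 in⁴
  top flange (beyond web): d = 6.25 in → contributes +62.1213 in⁴
  bottom flange (beyond web): d = -6.25 in → contributes +62.1213 in⁴
Total I = 176.671 in⁴.
For the y-axis: x̄ = 1.41838 in.
Repeating about the centroidal y-axis gives I_y = 21.1102 in⁴.
Polar second moment: J = I_x + I_y = 197.782 in⁴.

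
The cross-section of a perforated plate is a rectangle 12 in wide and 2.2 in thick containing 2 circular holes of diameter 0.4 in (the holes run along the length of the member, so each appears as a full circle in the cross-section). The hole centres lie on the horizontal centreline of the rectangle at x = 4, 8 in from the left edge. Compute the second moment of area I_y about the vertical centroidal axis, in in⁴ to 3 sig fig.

I_y ≈ 316 in⁴

Decompose the section into non-overlapping parts with the origin at the bottom-left of its bounding rectangle.
Plate: 12 × 2.2, A = 26.4 in², x = 6 in, Ī = 316.8 in⁴.
Hole 1 (subtracted): ⌀0.4, A = 0.12566 in², x = 4 in, Ī = 0.0012566 in⁴.
Hole 2 (subtracted): ⌀0.4, A = 0.12566 in², x = 8 in, Ī = 0.0012566 in⁴.
By symmetry the centroid is at mid-width, x̄ = 6 in.
Transfer each piece to the vertical centroidal axis using Ī + A·d² with d = x − 6:
  plate: d = 0 in → contributes +316.8 in⁴
  hole 1: d = -2 in → contributes −0.50391 in⁴
  hole 2: d = 2 in → contributes −0.50391 in⁴
Total I = 315.79 in⁴.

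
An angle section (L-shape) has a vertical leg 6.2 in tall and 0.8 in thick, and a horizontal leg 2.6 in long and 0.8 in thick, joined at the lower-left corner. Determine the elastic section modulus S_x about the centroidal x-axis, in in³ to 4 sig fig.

S_x ≈ 6.501 in³

Split into non-overlapping primitives; take the origin at the lower-left of the bounding box.
Vertical leg: 0.8 × 6.2, A = 4.96 in², y = 3.1 in, Ī = 15.8885 in⁴.
Horizontal leg (remainder): 1.8 × 0.8, A = 1.44 in², y = 0.4 in, Ī = 0.0768 in⁴.
Centroid: ȳ = ΣA·y / ΣA = 2.4925 in.
Transfer each piece to the centroidal x-axis using Ī + A·d² with d = y − 2.4925:
  vertical leg: d = 0.6075 in → contributes +17.7191 in⁴
  horizontal leg (remainder): d = -2.0925 in → contributes +6.38192 in⁴
Total I = 24.101 in⁴.
Extreme fibre distance c = 3.7075 in; S = I/c = 6.5006 in³.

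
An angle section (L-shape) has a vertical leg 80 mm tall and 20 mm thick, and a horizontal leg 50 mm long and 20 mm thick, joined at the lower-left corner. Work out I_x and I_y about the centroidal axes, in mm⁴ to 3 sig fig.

Split into non-overlapping primitives; take the origin at the lower-left of the bounding box.
Vertical leg: 20 × 80, A = 1 600 mm², y = 40 mm, Ī = 853 333 mm⁴.
Horizontal leg (remainder): 30 × 20, A = 600 mm², y = 10 mm, Ī = 20 000 mm⁴.
Centroid: ȳ = ΣA·y / ΣA = 31.818 mm.
Transfer each piece to the centroidal x-axis using Ī + A·d² with d = y − 31.818:
  vertical leg: d = 8.1818 mm → contributes +960 441 mm⁴
  horizontal leg (remainder): d = -21.818 mm → contributes +305 620 mm⁴
Total I = 1 266 061 mm⁴.
For the y-axis: x̄ = 16.818 mm.
Repeating about the centroidal y-axis gives I_y = 371 061 mm⁴.

I_x ≈ 1.27 × 10⁶ mm⁴, I_y ≈ 3.71 × 10⁵ mm⁴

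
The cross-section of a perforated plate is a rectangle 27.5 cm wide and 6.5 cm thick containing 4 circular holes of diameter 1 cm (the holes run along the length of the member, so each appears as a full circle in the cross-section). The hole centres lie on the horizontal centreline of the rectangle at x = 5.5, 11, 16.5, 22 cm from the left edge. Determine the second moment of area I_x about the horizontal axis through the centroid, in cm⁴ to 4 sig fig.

Break the section into simple shapes (no overlaps), measuring from the bottom-left corner of the bounding box.
Plate: 27.5 × 6.5, A = 178.75 cm², y = 3.25 cm, Ī = 629.349 cm⁴.
Hole 1 (subtracted): ⌀1, A = 0.785398 cm², y = 3.25 cm, Ī = 0.0490874 cm⁴.
Hole 2 (subtracted): ⌀1, A = 0.785398 cm², y = 3.25 cm, Ī = 0.0490874 cm⁴.
Hole 3 (subtracted): ⌀1, A = 0.785398 cm², y = 3.25 cm, Ī = 0.0490874 cm⁴.
Hole 4 (subtracted): ⌀1, A = 0.785398 cm², y = 3.25 cm, Ī = 0.0490874 cm⁴.
By symmetry the centroid is at mid-height, ȳ = 3.25 cm.
All pieces are centred on the horizontal axis through the centroid, so I = ΣĪ (holes subtracted) = 629.153 cm⁴.

I_x ≈ 629.2 cm⁴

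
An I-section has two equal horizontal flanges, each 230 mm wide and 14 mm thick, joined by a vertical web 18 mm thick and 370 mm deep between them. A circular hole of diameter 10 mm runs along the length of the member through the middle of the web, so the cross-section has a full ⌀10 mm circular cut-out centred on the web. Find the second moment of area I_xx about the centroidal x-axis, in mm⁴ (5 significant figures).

I_xx ≈ 3.1349 × 10⁸ mm⁴

Decompose the section into non-overlapping parts with the origin at the bottom-left of its bounding rectangle.
Bottom flange: 230 × 14, A = 3 220 mm², y = 7 mm, Ī = 52593.33 mm⁴.
Web: 18 × 370, A = 6 660 mm², y = 199 mm, Ī = 75 979 500 mm⁴.
Top flange: 230 × 14, A = 3 220 mm², y = 391 mm, Ī = 52593.33 mm⁴.
Hole (subtracted): ⌀10, A = 78.53982 mm², y = 199 mm, Ī = 490.8739 mm⁴.
By symmetry the centroid is at mid-height, ȳ = 199 mm.
Transfer each piece to the centroidal x-axis using Ī + A·d² with d = y − 199:
  bottom flange: d = -192 mm → contributes +118 754 673 mm⁴
  web: d = 0 mm → contributes +75 979 500 mm⁴
  top flange: d = 192 mm → contributes +118 754 673 mm⁴
  hole: d = 0 mm → contributes −490.8739 mm⁴
Total I = 313 488 356 mm⁴.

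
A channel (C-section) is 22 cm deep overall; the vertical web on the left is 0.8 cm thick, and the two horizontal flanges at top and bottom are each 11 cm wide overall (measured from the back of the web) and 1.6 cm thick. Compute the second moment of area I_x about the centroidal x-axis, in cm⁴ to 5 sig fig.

I_x ≈ 4112.7 cm⁴

Split into non-overlapping primitives; take the origin at the lower-left of the bounding box.
Web: 0.8 × 22, A = 17.6 cm², y = 11 cm, Ī = 709.8667 cm⁴.
Top flange (beyond web): 10.2 × 1.6, A = 16.32 cm², y = 21.2 cm, Ī = 3.4816 cm⁴.
Bottom flange (beyond web): 10.2 × 1.6, A = 16.32 cm², y = 0.8 cm, Ī = 3.4816 cm⁴.
By symmetry the centroid is at mid-height, ȳ = 11 cm.
Transfer each piece to the centroidal x-axis using Ī + A·d² with d = y − 11:
  web: d = 0 cm → contributes +709.8667 cm⁴
  top flange (beyond web): d = 10.2 cm → contributes +1701.414 cm⁴
  bottom flange (beyond web): d = -10.2 cm → contributes +1701.414 cm⁴
Total I = 4112.695 cm⁴.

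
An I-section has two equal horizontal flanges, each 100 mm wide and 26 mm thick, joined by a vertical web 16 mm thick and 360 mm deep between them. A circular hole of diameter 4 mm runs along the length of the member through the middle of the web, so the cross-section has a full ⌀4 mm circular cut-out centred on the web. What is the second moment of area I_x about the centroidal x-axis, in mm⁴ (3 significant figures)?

I_x ≈ 2.56 × 10⁸ mm⁴

Decompose the section into non-overlapping parts with the origin at the bottom-left of its bounding rectangle.
Bottom flange: 100 × 26, A = 2 600 mm², y = 13 mm, Ī = 146 467 mm⁴.
Web: 16 × 360, A = 5 760 mm², y = 206 mm, Ī = 62 208 000 mm⁴.
Top flange: 100 × 26, A = 2 600 mm², y = 399 mm, Ī = 146 467 mm⁴.
Hole (subtracted): ⌀4, A = 12.566 mm², y = 206 mm, Ī = 12.566 mm⁴.
By symmetry the centroid is at mid-height, ȳ = 206 mm.
Transfer each piece to the centroidal x-axis using Ī + A·d² with d = y − 206:
  bottom flange: d = -193 mm → contributes +96 993 867 mm⁴
  web: d = 0 mm → contributes +62 208 000 mm⁴
  top flange: d = 193 mm → contributes +96 993 867 mm⁴
  hole: d = 0 mm → contributes −12.566 mm⁴
Total I = 256 195 721 mm⁴.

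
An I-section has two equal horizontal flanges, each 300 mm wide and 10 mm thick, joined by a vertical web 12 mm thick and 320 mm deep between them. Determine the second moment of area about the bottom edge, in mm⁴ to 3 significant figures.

I_base ≈ 4.81 × 10⁸ mm⁴

Decompose the section into non-overlapping parts with the origin at the bottom-left of its bounding rectangle.
Bottom flange: 300 × 10, A = 3 000 mm², y = 5 mm, Ī = 25 000 mm⁴.
Web: 12 × 320, A = 3 840 mm², y = 170 mm, Ī = 32 768 000 mm⁴.
Top flange: 300 × 10, A = 3 000 mm², y = 335 mm, Ī = 25 000 mm⁴.
Transfer each piece to the bottom edge using Ī + A·d² with d = y − 0:
  bottom flange: d = 5 mm → contributes +100 000 mm⁴
  web: d = 170 mm → contributes +143 744 000 mm⁴
  top flange: d = 335 mm → contributes +336 700 000 mm⁴
Total I = 480 544 000 mm⁴.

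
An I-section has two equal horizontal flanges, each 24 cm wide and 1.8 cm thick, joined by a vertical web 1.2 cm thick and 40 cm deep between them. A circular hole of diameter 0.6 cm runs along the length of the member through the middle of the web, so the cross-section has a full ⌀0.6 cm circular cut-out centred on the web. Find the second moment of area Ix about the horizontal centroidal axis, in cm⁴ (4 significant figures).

Split into non-overlapping primitives; take the origin at the lower-left of the bounding box.
Bottom flange: 24 × 1.8, A = 43.2 cm², y = 0.9 cm, Ī = 11.664 cm⁴.
Web: 1.2 × 40, A = 48 cm², y = 21.8 cm, Ī = 6 400 cm⁴.
Top flange: 24 × 1.8, A = 43.2 cm², y = 42.7 cm, Ī = 11.664 cm⁴.
Hole (subtracted): ⌀0.6, A = 0.282743 cm², y = 21.8 cm, Ī = 0.00636173 cm⁴.
By symmetry the centroid is at mid-height, ȳ = 21.8 cm.
Transfer each piece to the horizontal centroidal axis using Ī + A·d² with d = y − 21.8:
  bottom flange: d = -20.9 cm → contributes +18881.9 cm⁴
  web: d = 0 cm → contributes +6 400 cm⁴
  top flange: d = 20.9 cm → contributes +18881.9 cm⁴
  hole: d = 0 cm → contributes −0.00636173 cm⁴
Total I = 44163.7 cm⁴.

Ix ≈ 4.416 × 10⁴ cm⁴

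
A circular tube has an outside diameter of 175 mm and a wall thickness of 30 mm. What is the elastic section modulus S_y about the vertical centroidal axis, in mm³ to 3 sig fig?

S_y ≈ 4.28 × 10⁵ mm³

Decompose the section into non-overlapping parts with the origin at the bottom-left of its bounding rectangle.
Outer circle: ⌀175, A = 24 053 mm², x = 87.5 mm, Ī = 46 038 598 mm⁴.
Bore (subtracted): ⌀115, A = 10 387 mm², x = 87.5 mm, Ī = 8 585 414 mm⁴.
By symmetry the centroid is at mid-width, x̄ = 87.5 mm.
All pieces are centred on the vertical centroidal axis, so I = ΣĪ (holes subtracted) = 37 453 184 mm⁴.
Extreme fibre distance c = 87.5 mm; S = I/c = 428 036 mm³.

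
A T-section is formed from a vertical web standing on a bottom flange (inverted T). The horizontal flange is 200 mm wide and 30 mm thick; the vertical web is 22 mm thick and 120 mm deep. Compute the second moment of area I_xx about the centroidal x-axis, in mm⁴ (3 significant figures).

I_xx ≈ 1.39 × 10⁷ mm⁴

Split into non-overlapping primitives; take the origin at the lower-left of the bounding box.
Flange: 200 × 30, A = 6 000 mm², y = 15 mm, Ī = 450 000 mm⁴.
Web: 22 × 120, A = 2 640 mm², y = 90 mm, Ī = 3 168 000 mm⁴.
Centroid: ȳ = ΣA·y / ΣA = 37.917 mm.
Transfer each piece to the centroidal x-axis using Ī + A·d² with d = y − 37.917:
  flange: d = -22.917 mm → contributes +3 601 042 mm⁴
  web: d = 52.083 mm → contributes +10 329 458 mm⁴
Total I = 13 930 500 mm⁴.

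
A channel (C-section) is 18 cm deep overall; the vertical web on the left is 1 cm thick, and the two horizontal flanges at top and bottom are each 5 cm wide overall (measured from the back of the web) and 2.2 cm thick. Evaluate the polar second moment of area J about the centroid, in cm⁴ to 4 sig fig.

Treat the section as a set of non-overlapping primitives; coordinates are from the bounding-box lower-left.
Web: 1 × 18, A = 18 cm², y = 9 cm, Ī = 486 cm⁴.
Top flange (beyond web): 4 × 2.2, A = 8.8 cm², y = 16.9 cm, Ī = 3.54933 cm⁴.
Bottom flange (beyond web): 4 × 2.2, A = 8.8 cm², y = 1.1 cm, Ī = 3.54933 cm⁴.
By symmetry the centroid is at mid-height, ȳ = 9 cm.
Transfer each piece to the centroidal x-axis using Ī + A·d² with d = y − 9:
  web: d = 0 cm → contributes +486 cm⁴
  top flange (beyond web): d = 7.9 cm → contributes +552.757 cm⁴
  bottom flange (beyond web): d = -7.9 cm → contributes +552.757 cm⁴
Total I = 1591.51 cm⁴.
For the y-axis: x̄ = 1.73596 cm.
Repeating about the centroidal y-axis gives I_y = 80.5846 cm⁴.
Polar second moment: J = I_x + I_y = 1672.1 cm⁴.

J ≈ 1672 cm⁴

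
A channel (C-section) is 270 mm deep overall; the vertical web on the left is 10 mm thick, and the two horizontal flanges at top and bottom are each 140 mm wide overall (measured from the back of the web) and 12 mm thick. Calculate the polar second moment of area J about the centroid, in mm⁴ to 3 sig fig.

J ≈ 7.99 × 10⁷ mm⁴

Treat the section as a set of non-overlapping primitives; coordinates are from the bounding-box lower-left.
Web: 10 × 270, A = 2 700 mm², y = 135 mm, Ī = 16 402 500 mm⁴.
Top flange (beyond web): 130 × 12, A = 1 560 mm², y = 264 mm, Ī = 18 720 mm⁴.
Bottom flange (beyond web): 130 × 12, A = 1 560 mm², y = 6 mm, Ī = 18 720 mm⁴.
By symmetry the centroid is at mid-height, ȳ = 135 mm.
Transfer each piece to the centroidal x-axis using Ī + A·d² with d = y − 135:
  web: d = 0 mm → contributes +16 402 500 mm⁴
  top flange (beyond web): d = 129 mm → contributes +25 978 680 mm⁴
  bottom flange (beyond web): d = -129 mm → contributes +25 978 680 mm⁴
Total I = 68 359 860 mm⁴.
For the y-axis: x̄ = 42.526 mm.
Repeating about the centroidal y-axis gives I_y = 11 508 871 mm⁴.
Polar second moment: J = I_x + I_y = 79 868 731 mm⁴.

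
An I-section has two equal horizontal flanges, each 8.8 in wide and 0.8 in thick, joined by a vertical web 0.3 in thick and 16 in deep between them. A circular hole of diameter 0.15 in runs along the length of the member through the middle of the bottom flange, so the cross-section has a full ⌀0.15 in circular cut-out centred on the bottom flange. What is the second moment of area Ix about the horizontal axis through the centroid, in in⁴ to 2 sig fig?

Break the section into simple shapes (no overlaps), measuring from the bottom-left corner of the bounding box.
Bottom flange: 8.8 × 0.8, A = 7.04 in², y = 0.4 in, Ī = 0.3755 in⁴.
Web: 0.3 × 16, A = 4.8 in², y = 8.8 in, Ī = 102.4 in⁴.
Top flange: 8.8 × 0.8, A = 7.04 in², y = 17.2 in, Ī = 0.3755 in⁴.
Hole (subtracted): ⌀0.15, A = 0.01767 in², y = 0.4 in, Ī = 0.00002485 in⁴.
Centroid: ȳ = ΣA·y / ΣA = 8.808 in.
Transfer each piece to the horizontal axis through the centroid using Ī + A·d² with d = y − 8.808:
  bottom flange: d = -8.408 in → contributes +498 in⁴
  web: d = -0.00787 in → contributes +102.4 in⁴
  top flange: d = 8.392 in → contributes +496.2 in⁴
  hole: d = -8.408 in → contributes −1.249 in⁴
Total I = 1 095 in⁴.

Ix ≈ 1100 in⁴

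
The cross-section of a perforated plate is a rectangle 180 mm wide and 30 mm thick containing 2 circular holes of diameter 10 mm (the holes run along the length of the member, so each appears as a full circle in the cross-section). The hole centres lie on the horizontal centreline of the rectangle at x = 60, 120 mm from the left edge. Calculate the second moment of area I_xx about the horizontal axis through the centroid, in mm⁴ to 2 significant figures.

Split into non-overlapping primitives; take the origin at the lower-left of the bounding box.
Plate: 180 × 30, A = 5 400 mm², y = 15 mm, Ī = 405 000 mm⁴.
Hole 1 (subtracted): ⌀10, A = 78.54 mm², y = 15 mm, Ī = 490.9 mm⁴.
Hole 2 (subtracted): ⌀10, A = 78.54 mm², y = 15 mm, Ī = 490.9 mm⁴.
By symmetry the centroid is at mid-height, ȳ = 15 mm.
All pieces are centred on the horizontal axis through the centroid, so I = ΣĪ (holes subtracted) = 404 018 mm⁴.

I_xx ≈ 4.0 × 10⁵ mm⁴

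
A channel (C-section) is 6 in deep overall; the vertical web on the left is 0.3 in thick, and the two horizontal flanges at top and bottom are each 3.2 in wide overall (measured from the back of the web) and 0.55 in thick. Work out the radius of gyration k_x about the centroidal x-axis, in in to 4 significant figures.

k_x ≈ 2.418 in

Break the section into simple shapes (no overlaps), measuring from the bottom-left corner of the bounding box.
Web: 0.3 × 6, A = 1.8 in², y = 3 in, Ī = 5.4 in⁴.
Top flange (beyond web): 2.9 × 0.55, A = 1.595 in², y = 5.725 in, Ī = 0.0402073 in⁴.
Bottom flange (beyond web): 2.9 × 0.55, A = 1.595 in², y = 0.275 in, Ī = 0.0402073 in⁴.
By symmetry the centroid is at mid-height, ȳ = 3 in.
Transfer each piece to the centroidal x-axis using Ī + A·d² with d = y − 3:
  web: d = 0 in → contributes +5.4 in⁴
  top flange (beyond web): d = 2.725 in → contributes +11.8841 in⁴
  bottom flange (beyond web): d = -2.725 in → contributes +11.8841 in⁴
Total I = 29.1682 in⁴.
Radius of gyration: k = √(I/A) = √(29.1682 / 4.99) = 2.41771 in.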